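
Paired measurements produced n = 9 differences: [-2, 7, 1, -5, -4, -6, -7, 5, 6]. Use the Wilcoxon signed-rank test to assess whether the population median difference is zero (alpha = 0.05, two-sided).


Step 1: Drop any zero differences (none here) and take |d_i|.
|d| = [2, 7, 1, 5, 4, 6, 7, 5, 6]
Step 2: Midrank |d_i| (ties get averaged ranks).
ranks: |2|->2, |7|->8.5, |1|->1, |5|->4.5, |4|->3, |6|->6.5, |7|->8.5, |5|->4.5, |6|->6.5
Step 3: Attach original signs; sum ranks with positive sign and with negative sign.
W+ = 8.5 + 1 + 4.5 + 6.5 = 20.5
W- = 2 + 4.5 + 3 + 6.5 + 8.5 = 24.5
(Check: W+ + W- = 45 should equal n(n+1)/2 = 45.)
Step 4: Test statistic W = min(W+, W-) = 20.5.
Step 5: Ties in |d|, so use the tie-corrected normal approximation.
        E[W] = n(n+1)/4 = 9*10/4 = 22.5.
        Tie groups: |d|=5 (t=2), |d|=6 (t=2), |d|=7 (t=2); sum(t^3 - t) = 18.
        Var[W] = n(n+1)(2n+1)/24 - sum(t^3-t)/48 = 1710/24 - 18/48 = 70.875.
        z = (W - E[W]) / sqrt(Var[W]) = (20.5 - 22.5) / 8.4187 = -0.2376.
        Two-sided p = 2*Phi(z) = 0.812218.
Step 6: alpha = 0.05. fail to reject H0.

W+ = 20.5, W- = 24.5, W = min = 20.5, p = 0.812218, fail to reject H0.


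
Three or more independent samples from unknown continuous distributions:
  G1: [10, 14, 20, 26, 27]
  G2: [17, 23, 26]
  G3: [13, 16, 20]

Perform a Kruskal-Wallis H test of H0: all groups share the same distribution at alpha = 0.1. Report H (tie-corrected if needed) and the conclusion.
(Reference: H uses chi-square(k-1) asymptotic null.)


Step 1: Combine all N = 11 observations and assign midranks.
sorted (value, group, rank): (10,G1,1), (13,G3,2), (14,G1,3), (16,G3,4), (17,G2,5), (20,G1,6.5), (20,G3,6.5), (23,G2,8), (26,G1,9.5), (26,G2,9.5), (27,G1,11)
Step 2: Sum ranks within each group.
R_1 = 31 (n_1 = 5)
R_2 = 22.5 (n_2 = 3)
R_3 = 12.5 (n_3 = 3)
Step 3: H = 12/(N(N+1)) * sum(R_i^2/n_i) - 3(N+1)
     = 12/(11*12) * (31^2/5 + 22.5^2/3 + 12.5^2/3) - 3*12
     = 0.090909 * 413.033 - 36
     = 1.548485.
Step 4: Ties present; correction factor C = 1 - 12/(11^3 - 11) = 0.990909. Corrected H = 1.548485 / 0.990909 = 1.562691.
Step 5: Under H0, H ~ chi^2(2); p-value = 0.457790.
Step 6: alpha = 0.1. fail to reject H0.

H = 1.5627, df = 2, p = 0.457790, fail to reject H0.


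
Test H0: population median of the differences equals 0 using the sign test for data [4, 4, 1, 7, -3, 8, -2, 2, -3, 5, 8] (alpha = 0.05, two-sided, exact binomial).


Step 1: Discard zero differences. Original n = 11; n_eff = number of nonzero differences = 11.
Nonzero differences (with sign): +4, +4, +1, +7, -3, +8, -2, +2, -3, +5, +8
Step 2: Count signs: positive = 8, negative = 3.
Step 3: Under H0: P(positive) = 0.5, so the number of positives S ~ Bin(11, 0.5).
Step 4: Two-sided exact p-value = sum of Bin(11,0.5) probabilities at or below the observed probability = 0.226562.
Step 5: alpha = 0.05. fail to reject H0.

n_eff = 11, pos = 8, neg = 3, p = 0.226562, fail to reject H0.


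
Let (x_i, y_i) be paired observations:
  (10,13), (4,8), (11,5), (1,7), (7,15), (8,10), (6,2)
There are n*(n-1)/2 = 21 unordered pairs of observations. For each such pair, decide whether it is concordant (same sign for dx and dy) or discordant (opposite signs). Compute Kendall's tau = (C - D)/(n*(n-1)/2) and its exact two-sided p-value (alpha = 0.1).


Step 1: Enumerate the 21 unordered pairs (i,j) with i<j and classify each by sign(x_j-x_i) * sign(y_j-y_i).
  (1,2):dx=-6,dy=-5->C; (1,3):dx=+1,dy=-8->D; (1,4):dx=-9,dy=-6->C; (1,5):dx=-3,dy=+2->D
  (1,6):dx=-2,dy=-3->C; (1,7):dx=-4,dy=-11->C; (2,3):dx=+7,dy=-3->D; (2,4):dx=-3,dy=-1->C
  (2,5):dx=+3,dy=+7->C; (2,6):dx=+4,dy=+2->C; (2,7):dx=+2,dy=-6->D; (3,4):dx=-10,dy=+2->D
  (3,5):dx=-4,dy=+10->D; (3,6):dx=-3,dy=+5->D; (3,7):dx=-5,dy=-3->C; (4,5):dx=+6,dy=+8->C
  (4,6):dx=+7,dy=+3->C; (4,7):dx=+5,dy=-5->D; (5,6):dx=+1,dy=-5->D; (5,7):dx=-1,dy=-13->C
  (6,7):dx=-2,dy=-8->C
Step 2: C = 12, D = 9, total pairs = 21.
Step 3: tau = (C - D)/(n(n-1)/2) = (12 - 9)/21 = 0.142857.
Step 4: Exact two-sided p-value (enumerate n! = 5040 permutations of y under H0): p = 0.772619.
Step 5: alpha = 0.1. fail to reject H0.

tau_b = 0.1429 (C=12, D=9), p = 0.772619, fail to reject H0.


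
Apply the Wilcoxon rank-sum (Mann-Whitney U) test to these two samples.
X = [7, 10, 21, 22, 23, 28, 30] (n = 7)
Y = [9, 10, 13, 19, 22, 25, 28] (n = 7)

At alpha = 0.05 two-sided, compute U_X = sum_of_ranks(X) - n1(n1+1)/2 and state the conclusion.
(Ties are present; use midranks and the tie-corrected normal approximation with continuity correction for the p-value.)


Step 1: Combine and sort all 14 observations; assign midranks.
sorted (value, group): (7,X), (9,Y), (10,X), (10,Y), (13,Y), (19,Y), (21,X), (22,X), (22,Y), (23,X), (25,Y), (28,X), (28,Y), (30,X)
ranks: 7->1, 9->2, 10->3.5, 10->3.5, 13->5, 19->6, 21->7, 22->8.5, 22->8.5, 23->10, 25->11, 28->12.5, 28->12.5, 30->14
Step 2: Rank sum for X: R1 = 1 + 3.5 + 7 + 8.5 + 10 + 12.5 + 14 = 56.5.
Step 3: U_X = R1 - n1(n1+1)/2 = 56.5 - 7*8/2 = 56.5 - 28 = 28.5.
       U_Y = n1*n2 - U_X = 49 - 28.5 = 20.5.
Step 4: Ties are present, so use the tie-corrected normal approximation (with continuity correction) for the p-value.
Step 5: p-value = 0.653652; compare to alpha = 0.05. fail to reject H0.

U_X = 28.5, p = 0.653652, fail to reject H0 at alpha = 0.05.


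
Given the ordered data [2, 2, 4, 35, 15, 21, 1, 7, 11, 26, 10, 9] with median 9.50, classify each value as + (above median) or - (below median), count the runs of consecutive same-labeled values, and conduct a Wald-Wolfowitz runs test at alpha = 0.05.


Step 1: Compute median = 9.50; label A = above, B = below.
Labels in order: BBBAAABBAAAB  (n_A = 6, n_B = 6)
Step 2: Count runs R = 5.
Step 3: Under H0 (random ordering), E[R] = 2*n_A*n_B/(n_A+n_B) + 1 = 2*6*6/12 + 1 = 7.0000.
        Var[R] = 2*n_A*n_B*(2*n_A*n_B - n_A - n_B) / ((n_A+n_B)^2 * (n_A+n_B-1)) = 4320/1584 = 2.7273.
        SD[R] = 1.6514.
Step 4: Continuity-corrected z = (R + 0.5 - E[R]) / SD[R] = (5 + 0.5 - 7.0000) / 1.6514 = -0.9083.
Step 5: Two-sided p-value via normal approximation = 2*(1 - Phi(|z|)) = 0.363722.
Step 6: alpha = 0.05. fail to reject H0.

R = 5, z = -0.9083, p = 0.363722, fail to reject H0.


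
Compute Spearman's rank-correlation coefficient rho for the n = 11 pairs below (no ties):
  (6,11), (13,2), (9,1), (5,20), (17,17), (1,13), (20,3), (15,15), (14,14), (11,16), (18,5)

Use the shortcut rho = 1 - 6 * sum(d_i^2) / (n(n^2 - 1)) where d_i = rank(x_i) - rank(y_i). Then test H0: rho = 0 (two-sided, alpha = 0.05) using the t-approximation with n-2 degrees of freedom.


Step 1: Rank x and y separately (midranks; no ties here).
rank(x): 6->3, 13->6, 9->4, 5->2, 17->9, 1->1, 20->11, 15->8, 14->7, 11->5, 18->10
rank(y): 11->5, 2->2, 1->1, 20->11, 17->10, 13->6, 3->3, 15->8, 14->7, 16->9, 5->4
Step 2: d_i = R_x(i) - R_y(i); compute d_i^2.
  (3-5)^2=4, (6-2)^2=16, (4-1)^2=9, (2-11)^2=81, (9-10)^2=1, (1-6)^2=25, (11-3)^2=64, (8-8)^2=0, (7-7)^2=0, (5-9)^2=16, (10-4)^2=36
sum(d^2) = 252.
Step 3: rho = 1 - 6*252 / (11*(11^2 - 1)) = 1 - 1512/1320 = -0.145455.
Step 4: Under H0, t = rho * sqrt((n-2)/(1-rho^2)) = -0.4411 ~ t(9).
Step 5: Two-sided p-value from the t-distribution with 9 df = 0.669579.
Step 6: alpha = 0.05. fail to reject H0.

rho = -0.1455, p = 0.669579, fail to reject H0 at alpha = 0.05.


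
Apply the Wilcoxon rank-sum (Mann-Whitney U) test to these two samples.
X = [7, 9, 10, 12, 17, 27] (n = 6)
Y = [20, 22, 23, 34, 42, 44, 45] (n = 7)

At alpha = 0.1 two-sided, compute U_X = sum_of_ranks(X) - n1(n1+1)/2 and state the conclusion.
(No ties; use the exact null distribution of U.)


Step 1: Combine and sort all 13 observations; assign midranks.
sorted (value, group): (7,X), (9,X), (10,X), (12,X), (17,X), (20,Y), (22,Y), (23,Y), (27,X), (34,Y), (42,Y), (44,Y), (45,Y)
ranks: 7->1, 9->2, 10->3, 12->4, 17->5, 20->6, 22->7, 23->8, 27->9, 34->10, 42->11, 44->12, 45->13
Step 2: Rank sum for X: R1 = 1 + 2 + 3 + 4 + 5 + 9 = 24.
Step 3: U_X = R1 - n1(n1+1)/2 = 24 - 6*7/2 = 24 - 21 = 3.
       U_Y = n1*n2 - U_X = 42 - 3 = 39.
Step 4: No ties, so the exact null distribution of U (based on enumerating the C(13,6) = 1716 equally likely rank assignments) gives the two-sided p-value.
Step 5: p-value = 0.008159; compare to alpha = 0.1. reject H0.

U_X = 3, p = 0.008159, reject H0 at alpha = 0.1.


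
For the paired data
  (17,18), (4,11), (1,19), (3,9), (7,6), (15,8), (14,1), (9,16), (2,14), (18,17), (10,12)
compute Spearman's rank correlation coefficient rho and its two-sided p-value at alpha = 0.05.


Step 1: Rank x and y separately (midranks; no ties here).
rank(x): 17->10, 4->4, 1->1, 3->3, 7->5, 15->9, 14->8, 9->6, 2->2, 18->11, 10->7
rank(y): 18->10, 11->5, 19->11, 9->4, 6->2, 8->3, 1->1, 16->8, 14->7, 17->9, 12->6
Step 2: d_i = R_x(i) - R_y(i); compute d_i^2.
  (10-10)^2=0, (4-5)^2=1, (1-11)^2=100, (3-4)^2=1, (5-2)^2=9, (9-3)^2=36, (8-1)^2=49, (6-8)^2=4, (2-7)^2=25, (11-9)^2=4, (7-6)^2=1
sum(d^2) = 230.
Step 3: rho = 1 - 6*230 / (11*(11^2 - 1)) = 1 - 1380/1320 = -0.045455.
Step 4: Under H0, t = rho * sqrt((n-2)/(1-rho^2)) = -0.1365 ~ t(9).
Step 5: Two-sided p-value from the t-distribution with 9 df = 0.894427.
Step 6: alpha = 0.05. fail to reject H0.

rho = -0.0455, p = 0.894427, fail to reject H0 at alpha = 0.05.


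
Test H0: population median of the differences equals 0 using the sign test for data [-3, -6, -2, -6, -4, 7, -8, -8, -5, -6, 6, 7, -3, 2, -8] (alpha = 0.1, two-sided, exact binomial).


Step 1: Discard zero differences. Original n = 15; n_eff = number of nonzero differences = 15.
Nonzero differences (with sign): -3, -6, -2, -6, -4, +7, -8, -8, -5, -6, +6, +7, -3, +2, -8
Step 2: Count signs: positive = 4, negative = 11.
Step 3: Under H0: P(positive) = 0.5, so the number of positives S ~ Bin(15, 0.5).
Step 4: Two-sided exact p-value = sum of Bin(15,0.5) probabilities at or below the observed probability = 0.118469.
Step 5: alpha = 0.1. fail to reject H0.

n_eff = 15, pos = 4, neg = 11, p = 0.118469, fail to reject H0.


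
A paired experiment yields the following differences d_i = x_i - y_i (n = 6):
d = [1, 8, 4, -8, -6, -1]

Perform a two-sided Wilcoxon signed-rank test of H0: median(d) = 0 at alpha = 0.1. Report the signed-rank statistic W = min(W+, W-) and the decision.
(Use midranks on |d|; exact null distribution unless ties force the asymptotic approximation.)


Step 1: Drop any zero differences (none here) and take |d_i|.
|d| = [1, 8, 4, 8, 6, 1]
Step 2: Midrank |d_i| (ties get averaged ranks).
ranks: |1|->1.5, |8|->5.5, |4|->3, |8|->5.5, |6|->4, |1|->1.5
Step 3: Attach original signs; sum ranks with positive sign and with negative sign.
W+ = 1.5 + 5.5 + 3 = 10
W- = 5.5 + 4 + 1.5 = 11
(Check: W+ + W- = 21 should equal n(n+1)/2 = 21.)
Step 4: Test statistic W = min(W+, W-) = 10.
Step 5: Ties in |d|, so use the tie-corrected normal approximation.
        E[W] = n(n+1)/4 = 6*7/4 = 10.5.
        Tie groups: |d|=1 (t=2), |d|=8 (t=2); sum(t^3 - t) = 12.
        Var[W] = n(n+1)(2n+1)/24 - sum(t^3-t)/48 = 546/24 - 12/48 = 22.5.
        z = (W - E[W]) / sqrt(Var[W]) = (10 - 10.5) / 4.7434 = -0.1054.
        Two-sided p = 2*Phi(z) = 0.916051.
Step 6: alpha = 0.1. fail to reject H0.

W+ = 10, W- = 11, W = min = 10, p = 0.916051, fail to reject H0.


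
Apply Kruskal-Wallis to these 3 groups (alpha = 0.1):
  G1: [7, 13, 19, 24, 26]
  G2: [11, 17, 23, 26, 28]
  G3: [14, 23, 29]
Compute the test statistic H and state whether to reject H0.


Step 1: Combine all N = 13 observations and assign midranks.
sorted (value, group, rank): (7,G1,1), (11,G2,2), (13,G1,3), (14,G3,4), (17,G2,5), (19,G1,6), (23,G2,7.5), (23,G3,7.5), (24,G1,9), (26,G1,10.5), (26,G2,10.5), (28,G2,12), (29,G3,13)
Step 2: Sum ranks within each group.
R_1 = 29.5 (n_1 = 5)
R_2 = 37 (n_2 = 5)
R_3 = 24.5 (n_3 = 3)
Step 3: H = 12/(N(N+1)) * sum(R_i^2/n_i) - 3(N+1)
     = 12/(13*14) * (29.5^2/5 + 37^2/5 + 24.5^2/3) - 3*14
     = 0.065934 * 647.933 - 42
     = 0.720879.
Step 4: Ties present; correction factor C = 1 - 12/(13^3 - 13) = 0.994505. Corrected H = 0.720879 / 0.994505 = 0.724862.
Step 5: Under H0, H ~ chi^2(2); p-value = 0.695982.
Step 6: alpha = 0.1. fail to reject H0.

H = 0.7249, df = 2, p = 0.695982, fail to reject H0.


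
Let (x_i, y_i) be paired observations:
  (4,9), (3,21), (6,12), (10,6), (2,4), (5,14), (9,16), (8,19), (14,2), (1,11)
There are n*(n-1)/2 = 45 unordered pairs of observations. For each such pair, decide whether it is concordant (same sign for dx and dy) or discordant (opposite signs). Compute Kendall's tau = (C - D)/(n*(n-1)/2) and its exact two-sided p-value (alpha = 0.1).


Step 1: Enumerate the 45 unordered pairs (i,j) with i<j and classify each by sign(x_j-x_i) * sign(y_j-y_i).
  (1,2):dx=-1,dy=+12->D; (1,3):dx=+2,dy=+3->C; (1,4):dx=+6,dy=-3->D; (1,5):dx=-2,dy=-5->C
  (1,6):dx=+1,dy=+5->C; (1,7):dx=+5,dy=+7->C; (1,8):dx=+4,dy=+10->C; (1,9):dx=+10,dy=-7->D
  (1,10):dx=-3,dy=+2->D; (2,3):dx=+3,dy=-9->D; (2,4):dx=+7,dy=-15->D; (2,5):dx=-1,dy=-17->C
  (2,6):dx=+2,dy=-7->D; (2,7):dx=+6,dy=-5->D; (2,8):dx=+5,dy=-2->D; (2,9):dx=+11,dy=-19->D
  (2,10):dx=-2,dy=-10->C; (3,4):dx=+4,dy=-6->D; (3,5):dx=-4,dy=-8->C; (3,6):dx=-1,dy=+2->D
  (3,7):dx=+3,dy=+4->C; (3,8):dx=+2,dy=+7->C; (3,9):dx=+8,dy=-10->D; (3,10):dx=-5,dy=-1->C
  (4,5):dx=-8,dy=-2->C; (4,6):dx=-5,dy=+8->D; (4,7):dx=-1,dy=+10->D; (4,8):dx=-2,dy=+13->D
  (4,9):dx=+4,dy=-4->D; (4,10):dx=-9,dy=+5->D; (5,6):dx=+3,dy=+10->C; (5,7):dx=+7,dy=+12->C
  (5,8):dx=+6,dy=+15->C; (5,9):dx=+12,dy=-2->D; (5,10):dx=-1,dy=+7->D; (6,7):dx=+4,dy=+2->C
  (6,8):dx=+3,dy=+5->C; (6,9):dx=+9,dy=-12->D; (6,10):dx=-4,dy=-3->C; (7,8):dx=-1,dy=+3->D
  (7,9):dx=+5,dy=-14->D; (7,10):dx=-8,dy=-5->C; (8,9):dx=+6,dy=-17->D; (8,10):dx=-7,dy=-8->C
  (9,10):dx=-13,dy=+9->D
Step 2: C = 20, D = 25, total pairs = 45.
Step 3: tau = (C - D)/(n(n-1)/2) = (20 - 25)/45 = -0.111111.
Step 4: Exact two-sided p-value (enumerate n! = 3628800 permutations of y under H0): p = 0.727490.
Step 5: alpha = 0.1. fail to reject H0.

tau_b = -0.1111 (C=20, D=25), p = 0.727490, fail to reject H0.


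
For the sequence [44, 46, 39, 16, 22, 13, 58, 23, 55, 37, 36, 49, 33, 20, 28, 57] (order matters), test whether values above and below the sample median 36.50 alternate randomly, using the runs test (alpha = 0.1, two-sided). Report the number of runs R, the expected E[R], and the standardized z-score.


Step 1: Compute median = 36.50; label A = above, B = below.
Labels in order: AAABBBABAABABBBA  (n_A = 8, n_B = 8)
Step 2: Count runs R = 9.
Step 3: Under H0 (random ordering), E[R] = 2*n_A*n_B/(n_A+n_B) + 1 = 2*8*8/16 + 1 = 9.0000.
        Var[R] = 2*n_A*n_B*(2*n_A*n_B - n_A - n_B) / ((n_A+n_B)^2 * (n_A+n_B-1)) = 14336/3840 = 3.7333.
        SD[R] = 1.9322.
Step 4: R = E[R], so z = 0 with no continuity correction.
Step 5: Two-sided p-value via normal approximation = 2*(1 - Phi(|z|)) = 1.000000.
Step 6: alpha = 0.1. fail to reject H0.

R = 9, z = 0.0000, p = 1.000000, fail to reject H0.


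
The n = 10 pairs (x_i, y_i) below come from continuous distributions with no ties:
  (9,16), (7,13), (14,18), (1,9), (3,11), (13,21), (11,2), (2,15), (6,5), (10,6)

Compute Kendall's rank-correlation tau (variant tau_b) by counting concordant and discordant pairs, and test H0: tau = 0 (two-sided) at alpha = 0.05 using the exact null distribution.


Step 1: Enumerate the 45 unordered pairs (i,j) with i<j and classify each by sign(x_j-x_i) * sign(y_j-y_i).
  (1,2):dx=-2,dy=-3->C; (1,3):dx=+5,dy=+2->C; (1,4):dx=-8,dy=-7->C; (1,5):dx=-6,dy=-5->C
  (1,6):dx=+4,dy=+5->C; (1,7):dx=+2,dy=-14->D; (1,8):dx=-7,dy=-1->C; (1,9):dx=-3,dy=-11->C
  (1,10):dx=+1,dy=-10->D; (2,3):dx=+7,dy=+5->C; (2,4):dx=-6,dy=-4->C; (2,5):dx=-4,dy=-2->C
  (2,6):dx=+6,dy=+8->C; (2,7):dx=+4,dy=-11->D; (2,8):dx=-5,dy=+2->D; (2,9):dx=-1,dy=-8->C
  (2,10):dx=+3,dy=-7->D; (3,4):dx=-13,dy=-9->C; (3,5):dx=-11,dy=-7->C; (3,6):dx=-1,dy=+3->D
  (3,7):dx=-3,dy=-16->C; (3,8):dx=-12,dy=-3->C; (3,9):dx=-8,dy=-13->C; (3,10):dx=-4,dy=-12->C
  (4,5):dx=+2,dy=+2->C; (4,6):dx=+12,dy=+12->C; (4,7):dx=+10,dy=-7->D; (4,8):dx=+1,dy=+6->C
  (4,9):dx=+5,dy=-4->D; (4,10):dx=+9,dy=-3->D; (5,6):dx=+10,dy=+10->C; (5,7):dx=+8,dy=-9->D
  (5,8):dx=-1,dy=+4->D; (5,9):dx=+3,dy=-6->D; (5,10):dx=+7,dy=-5->D; (6,7):dx=-2,dy=-19->C
  (6,8):dx=-11,dy=-6->C; (6,9):dx=-7,dy=-16->C; (6,10):dx=-3,dy=-15->C; (7,8):dx=-9,dy=+13->D
  (7,9):dx=-5,dy=+3->D; (7,10):dx=-1,dy=+4->D; (8,9):dx=+4,dy=-10->D; (8,10):dx=+8,dy=-9->D
  (9,10):dx=+4,dy=+1->C
Step 2: C = 27, D = 18, total pairs = 45.
Step 3: tau = (C - D)/(n(n-1)/2) = (27 - 18)/45 = 0.200000.
Step 4: Exact two-sided p-value (enumerate n! = 3628800 permutations of y under H0): p = 0.484313.
Step 5: alpha = 0.05. fail to reject H0.

tau_b = 0.2000 (C=27, D=18), p = 0.484313, fail to reject H0.


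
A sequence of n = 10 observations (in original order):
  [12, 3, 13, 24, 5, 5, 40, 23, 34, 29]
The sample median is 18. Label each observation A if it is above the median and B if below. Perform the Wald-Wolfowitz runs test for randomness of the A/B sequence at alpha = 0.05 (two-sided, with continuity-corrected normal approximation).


Step 1: Compute median = 18; label A = above, B = below.
Labels in order: BBBABBAAAA  (n_A = 5, n_B = 5)
Step 2: Count runs R = 4.
Step 3: Under H0 (random ordering), E[R] = 2*n_A*n_B/(n_A+n_B) + 1 = 2*5*5/10 + 1 = 6.0000.
        Var[R] = 2*n_A*n_B*(2*n_A*n_B - n_A - n_B) / ((n_A+n_B)^2 * (n_A+n_B-1)) = 2000/900 = 2.2222.
        SD[R] = 1.4907.
Step 4: Continuity-corrected z = (R + 0.5 - E[R]) / SD[R] = (4 + 0.5 - 6.0000) / 1.4907 = -1.0062.
Step 5: Two-sided p-value via normal approximation = 2*(1 - Phi(|z|)) = 0.314305.
Step 6: alpha = 0.05. fail to reject H0.

R = 4, z = -1.0062, p = 0.314305, fail to reject H0.


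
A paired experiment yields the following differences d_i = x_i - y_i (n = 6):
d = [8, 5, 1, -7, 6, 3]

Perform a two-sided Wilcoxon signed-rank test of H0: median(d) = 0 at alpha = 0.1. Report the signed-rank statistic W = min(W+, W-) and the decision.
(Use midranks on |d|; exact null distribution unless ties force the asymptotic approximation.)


Step 1: Drop any zero differences (none here) and take |d_i|.
|d| = [8, 5, 1, 7, 6, 3]
Step 2: Midrank |d_i| (ties get averaged ranks).
ranks: |8|->6, |5|->3, |1|->1, |7|->5, |6|->4, |3|->2
Step 3: Attach original signs; sum ranks with positive sign and with negative sign.
W+ = 6 + 3 + 1 + 4 + 2 = 16
W- = 5 = 5
(Check: W+ + W- = 21 should equal n(n+1)/2 = 21.)
Step 4: Test statistic W = min(W+, W-) = 5.
Step 5: No ties, so the exact null distribution over the 2^6 = 64 sign assignments gives the two-sided p-value = 0.312500.
Step 6: alpha = 0.1. fail to reject H0.

W+ = 16, W- = 5, W = min = 5, p = 0.312500, fail to reject H0.


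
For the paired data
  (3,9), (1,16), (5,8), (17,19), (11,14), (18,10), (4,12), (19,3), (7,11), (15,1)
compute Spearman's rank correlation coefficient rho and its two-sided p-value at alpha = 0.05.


Step 1: Rank x and y separately (midranks; no ties here).
rank(x): 3->2, 1->1, 5->4, 17->8, 11->6, 18->9, 4->3, 19->10, 7->5, 15->7
rank(y): 9->4, 16->9, 8->3, 19->10, 14->8, 10->5, 12->7, 3->2, 11->6, 1->1
Step 2: d_i = R_x(i) - R_y(i); compute d_i^2.
  (2-4)^2=4, (1-9)^2=64, (4-3)^2=1, (8-10)^2=4, (6-8)^2=4, (9-5)^2=16, (3-7)^2=16, (10-2)^2=64, (5-6)^2=1, (7-1)^2=36
sum(d^2) = 210.
Step 3: rho = 1 - 6*210 / (10*(10^2 - 1)) = 1 - 1260/990 = -0.272727.
Step 4: Under H0, t = rho * sqrt((n-2)/(1-rho^2)) = -0.8018 ~ t(8).
Step 5: Two-sided p-value from the t-distribution with 8 df = 0.445838.
Step 6: alpha = 0.05. fail to reject H0.

rho = -0.2727, p = 0.445838, fail to reject H0 at alpha = 0.05.


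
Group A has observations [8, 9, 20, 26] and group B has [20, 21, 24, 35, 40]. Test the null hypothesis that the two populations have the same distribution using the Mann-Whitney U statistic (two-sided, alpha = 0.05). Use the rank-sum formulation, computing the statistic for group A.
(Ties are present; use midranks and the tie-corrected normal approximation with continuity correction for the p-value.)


Step 1: Combine and sort all 9 observations; assign midranks.
sorted (value, group): (8,X), (9,X), (20,X), (20,Y), (21,Y), (24,Y), (26,X), (35,Y), (40,Y)
ranks: 8->1, 9->2, 20->3.5, 20->3.5, 21->5, 24->6, 26->7, 35->8, 40->9
Step 2: Rank sum for X: R1 = 1 + 2 + 3.5 + 7 = 13.5.
Step 3: U_X = R1 - n1(n1+1)/2 = 13.5 - 4*5/2 = 13.5 - 10 = 3.5.
       U_Y = n1*n2 - U_X = 20 - 3.5 = 16.5.
Step 4: Ties are present, so use the tie-corrected normal approximation (with continuity correction) for the p-value.
Step 5: p-value = 0.139983; compare to alpha = 0.05. fail to reject H0.

U_X = 3.5, p = 0.139983, fail to reject H0 at alpha = 0.05.


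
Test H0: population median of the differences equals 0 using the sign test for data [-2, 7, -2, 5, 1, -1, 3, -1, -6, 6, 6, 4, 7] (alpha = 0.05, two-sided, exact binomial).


Step 1: Discard zero differences. Original n = 13; n_eff = number of nonzero differences = 13.
Nonzero differences (with sign): -2, +7, -2, +5, +1, -1, +3, -1, -6, +6, +6, +4, +7
Step 2: Count signs: positive = 8, negative = 5.
Step 3: Under H0: P(positive) = 0.5, so the number of positives S ~ Bin(13, 0.5).
Step 4: Two-sided exact p-value = sum of Bin(13,0.5) probabilities at or below the observed probability = 0.581055.
Step 5: alpha = 0.05. fail to reject H0.

n_eff = 13, pos = 8, neg = 5, p = 0.581055, fail to reject H0.


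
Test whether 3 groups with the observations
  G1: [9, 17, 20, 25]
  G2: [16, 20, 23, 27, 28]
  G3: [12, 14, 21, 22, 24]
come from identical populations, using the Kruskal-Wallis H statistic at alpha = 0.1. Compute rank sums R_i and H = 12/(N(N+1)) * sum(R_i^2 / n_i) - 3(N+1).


Step 1: Combine all N = 14 observations and assign midranks.
sorted (value, group, rank): (9,G1,1), (12,G3,2), (14,G3,3), (16,G2,4), (17,G1,5), (20,G1,6.5), (20,G2,6.5), (21,G3,8), (22,G3,9), (23,G2,10), (24,G3,11), (25,G1,12), (27,G2,13), (28,G2,14)
Step 2: Sum ranks within each group.
R_1 = 24.5 (n_1 = 4)
R_2 = 47.5 (n_2 = 5)
R_3 = 33 (n_3 = 5)
Step 3: H = 12/(N(N+1)) * sum(R_i^2/n_i) - 3(N+1)
     = 12/(14*15) * (24.5^2/4 + 47.5^2/5 + 33^2/5) - 3*15
     = 0.057143 * 819.112 - 45
     = 1.806429.
Step 4: Ties present; correction factor C = 1 - 6/(14^3 - 14) = 0.997802. Corrected H = 1.806429 / 0.997802 = 1.810407.
Step 5: Under H0, H ~ chi^2(2); p-value = 0.404459.
Step 6: alpha = 0.1. fail to reject H0.

H = 1.8104, df = 2, p = 0.404459, fail to reject H0.


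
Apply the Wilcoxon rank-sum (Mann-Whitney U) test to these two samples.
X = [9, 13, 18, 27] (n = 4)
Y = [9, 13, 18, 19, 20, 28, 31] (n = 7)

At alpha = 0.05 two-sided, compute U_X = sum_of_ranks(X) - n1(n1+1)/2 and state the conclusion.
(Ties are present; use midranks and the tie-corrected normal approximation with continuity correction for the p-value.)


Step 1: Combine and sort all 11 observations; assign midranks.
sorted (value, group): (9,X), (9,Y), (13,X), (13,Y), (18,X), (18,Y), (19,Y), (20,Y), (27,X), (28,Y), (31,Y)
ranks: 9->1.5, 9->1.5, 13->3.5, 13->3.5, 18->5.5, 18->5.5, 19->7, 20->8, 27->9, 28->10, 31->11
Step 2: Rank sum for X: R1 = 1.5 + 3.5 + 5.5 + 9 = 19.5.
Step 3: U_X = R1 - n1(n1+1)/2 = 19.5 - 4*5/2 = 19.5 - 10 = 9.5.
       U_Y = n1*n2 - U_X = 28 - 9.5 = 18.5.
Step 4: Ties are present, so use the tie-corrected normal approximation (with continuity correction) for the p-value.
Step 5: p-value = 0.446576; compare to alpha = 0.05. fail to reject H0.

U_X = 9.5, p = 0.446576, fail to reject H0 at alpha = 0.05.


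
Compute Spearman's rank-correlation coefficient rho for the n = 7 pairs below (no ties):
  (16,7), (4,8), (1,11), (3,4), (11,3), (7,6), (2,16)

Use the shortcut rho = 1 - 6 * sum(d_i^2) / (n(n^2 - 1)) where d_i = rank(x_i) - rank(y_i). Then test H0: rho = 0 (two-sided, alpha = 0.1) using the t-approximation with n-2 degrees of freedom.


Step 1: Rank x and y separately (midranks; no ties here).
rank(x): 16->7, 4->4, 1->1, 3->3, 11->6, 7->5, 2->2
rank(y): 7->4, 8->5, 11->6, 4->2, 3->1, 6->3, 16->7
Step 2: d_i = R_x(i) - R_y(i); compute d_i^2.
  (7-4)^2=9, (4-5)^2=1, (1-6)^2=25, (3-2)^2=1, (6-1)^2=25, (5-3)^2=4, (2-7)^2=25
sum(d^2) = 90.
Step 3: rho = 1 - 6*90 / (7*(7^2 - 1)) = 1 - 540/336 = -0.607143.
Step 4: Under H0, t = rho * sqrt((n-2)/(1-rho^2)) = -1.7086 ~ t(5).
Step 5: Two-sided p-value from the t-distribution with 5 df = 0.148231.
Step 6: alpha = 0.1. fail to reject H0.

rho = -0.6071, p = 0.148231, fail to reject H0 at alpha = 0.1.


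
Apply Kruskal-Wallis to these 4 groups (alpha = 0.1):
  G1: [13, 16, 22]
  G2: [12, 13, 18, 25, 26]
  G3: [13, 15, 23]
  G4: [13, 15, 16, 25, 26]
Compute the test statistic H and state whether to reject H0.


Step 1: Combine all N = 16 observations and assign midranks.
sorted (value, group, rank): (12,G2,1), (13,G1,3.5), (13,G2,3.5), (13,G3,3.5), (13,G4,3.5), (15,G3,6.5), (15,G4,6.5), (16,G1,8.5), (16,G4,8.5), (18,G2,10), (22,G1,11), (23,G3,12), (25,G2,13.5), (25,G4,13.5), (26,G2,15.5), (26,G4,15.5)
Step 2: Sum ranks within each group.
R_1 = 23 (n_1 = 3)
R_2 = 43.5 (n_2 = 5)
R_3 = 22 (n_3 = 3)
R_4 = 47.5 (n_4 = 5)
Step 3: H = 12/(N(N+1)) * sum(R_i^2/n_i) - 3(N+1)
     = 12/(16*17) * (23^2/3 + 43.5^2/5 + 22^2/3 + 47.5^2/5) - 3*17
     = 0.044118 * 1167.37 - 51
     = 0.501471.
Step 4: Ties present; correction factor C = 1 - 84/(16^3 - 16) = 0.979412. Corrected H = 0.501471 / 0.979412 = 0.512012.
Step 5: Under H0, H ~ chi^2(3); p-value = 0.916245.
Step 6: alpha = 0.1. fail to reject H0.

H = 0.5120, df = 3, p = 0.916245, fail to reject H0.


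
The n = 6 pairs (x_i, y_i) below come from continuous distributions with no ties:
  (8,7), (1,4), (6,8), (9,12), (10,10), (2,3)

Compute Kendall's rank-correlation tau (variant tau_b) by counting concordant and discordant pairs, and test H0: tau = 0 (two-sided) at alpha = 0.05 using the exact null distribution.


Step 1: Enumerate the 15 unordered pairs (i,j) with i<j and classify each by sign(x_j-x_i) * sign(y_j-y_i).
  (1,2):dx=-7,dy=-3->C; (1,3):dx=-2,dy=+1->D; (1,4):dx=+1,dy=+5->C; (1,5):dx=+2,dy=+3->C
  (1,6):dx=-6,dy=-4->C; (2,3):dx=+5,dy=+4->C; (2,4):dx=+8,dy=+8->C; (2,5):dx=+9,dy=+6->C
  (2,6):dx=+1,dy=-1->D; (3,4):dx=+3,dy=+4->C; (3,5):dx=+4,dy=+2->C; (3,6):dx=-4,dy=-5->C
  (4,5):dx=+1,dy=-2->D; (4,6):dx=-7,dy=-9->C; (5,6):dx=-8,dy=-7->C
Step 2: C = 12, D = 3, total pairs = 15.
Step 3: tau = (C - D)/(n(n-1)/2) = (12 - 3)/15 = 0.600000.
Step 4: Exact two-sided p-value (enumerate n! = 720 permutations of y under H0): p = 0.136111.
Step 5: alpha = 0.05. fail to reject H0.

tau_b = 0.6000 (C=12, D=3), p = 0.136111, fail to reject H0.


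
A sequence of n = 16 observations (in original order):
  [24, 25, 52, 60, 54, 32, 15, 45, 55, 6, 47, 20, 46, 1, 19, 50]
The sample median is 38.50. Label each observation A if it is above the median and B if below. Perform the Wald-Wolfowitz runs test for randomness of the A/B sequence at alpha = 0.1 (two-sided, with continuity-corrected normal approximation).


Step 1: Compute median = 38.50; label A = above, B = below.
Labels in order: BBAAABBAABABABBA  (n_A = 8, n_B = 8)
Step 2: Count runs R = 10.
Step 3: Under H0 (random ordering), E[R] = 2*n_A*n_B/(n_A+n_B) + 1 = 2*8*8/16 + 1 = 9.0000.
        Var[R] = 2*n_A*n_B*(2*n_A*n_B - n_A - n_B) / ((n_A+n_B)^2 * (n_A+n_B-1)) = 14336/3840 = 3.7333.
        SD[R] = 1.9322.
Step 4: Continuity-corrected z = (R - 0.5 - E[R]) / SD[R] = (10 - 0.5 - 9.0000) / 1.9322 = 0.2588.
Step 5: Two-sided p-value via normal approximation = 2*(1 - Phi(|z|)) = 0.795809.
Step 6: alpha = 0.1. fail to reject H0.

R = 10, z = 0.2588, p = 0.795809, fail to reject H0.


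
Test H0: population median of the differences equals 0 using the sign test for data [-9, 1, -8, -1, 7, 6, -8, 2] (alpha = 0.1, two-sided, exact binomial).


Step 1: Discard zero differences. Original n = 8; n_eff = number of nonzero differences = 8.
Nonzero differences (with sign): -9, +1, -8, -1, +7, +6, -8, +2
Step 2: Count signs: positive = 4, negative = 4.
Step 3: Under H0: P(positive) = 0.5, so the number of positives S ~ Bin(8, 0.5).
Step 4: Two-sided exact p-value = sum of Bin(8,0.5) probabilities at or below the observed probability = 1.000000.
Step 5: alpha = 0.1. fail to reject H0.

n_eff = 8, pos = 4, neg = 4, p = 1.000000, fail to reject H0.


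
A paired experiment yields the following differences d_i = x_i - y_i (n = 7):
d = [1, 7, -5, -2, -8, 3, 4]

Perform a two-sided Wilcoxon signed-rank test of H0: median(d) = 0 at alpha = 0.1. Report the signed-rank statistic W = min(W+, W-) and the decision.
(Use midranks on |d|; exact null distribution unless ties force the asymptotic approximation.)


Step 1: Drop any zero differences (none here) and take |d_i|.
|d| = [1, 7, 5, 2, 8, 3, 4]
Step 2: Midrank |d_i| (ties get averaged ranks).
ranks: |1|->1, |7|->6, |5|->5, |2|->2, |8|->7, |3|->3, |4|->4
Step 3: Attach original signs; sum ranks with positive sign and with negative sign.
W+ = 1 + 6 + 3 + 4 = 14
W- = 5 + 2 + 7 = 14
(Check: W+ + W- = 28 should equal n(n+1)/2 = 28.)
Step 4: Test statistic W = min(W+, W-) = 14.
Step 5: No ties, so the exact null distribution over the 2^7 = 128 sign assignments gives the two-sided p-value = 1.000000.
Step 6: alpha = 0.1. fail to reject H0.

W+ = 14, W- = 14, W = min = 14, p = 1.000000, fail to reject H0.


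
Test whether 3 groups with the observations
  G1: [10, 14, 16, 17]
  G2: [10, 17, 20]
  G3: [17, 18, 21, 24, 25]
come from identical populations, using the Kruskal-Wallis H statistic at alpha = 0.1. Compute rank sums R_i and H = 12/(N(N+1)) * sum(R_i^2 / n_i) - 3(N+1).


Step 1: Combine all N = 12 observations and assign midranks.
sorted (value, group, rank): (10,G1,1.5), (10,G2,1.5), (14,G1,3), (16,G1,4), (17,G1,6), (17,G2,6), (17,G3,6), (18,G3,8), (20,G2,9), (21,G3,10), (24,G3,11), (25,G3,12)
Step 2: Sum ranks within each group.
R_1 = 14.5 (n_1 = 4)
R_2 = 16.5 (n_2 = 3)
R_3 = 47 (n_3 = 5)
Step 3: H = 12/(N(N+1)) * sum(R_i^2/n_i) - 3(N+1)
     = 12/(12*13) * (14.5^2/4 + 16.5^2/3 + 47^2/5) - 3*13
     = 0.076923 * 585.112 - 39
     = 6.008654.
Step 4: Ties present; correction factor C = 1 - 30/(12^3 - 12) = 0.982517. Corrected H = 6.008654 / 0.982517 = 6.115569.
Step 5: Under H0, H ~ chi^2(2); p-value = 0.046992.
Step 6: alpha = 0.1. reject H0.

H = 6.1156, df = 2, p = 0.046992, reject H0.


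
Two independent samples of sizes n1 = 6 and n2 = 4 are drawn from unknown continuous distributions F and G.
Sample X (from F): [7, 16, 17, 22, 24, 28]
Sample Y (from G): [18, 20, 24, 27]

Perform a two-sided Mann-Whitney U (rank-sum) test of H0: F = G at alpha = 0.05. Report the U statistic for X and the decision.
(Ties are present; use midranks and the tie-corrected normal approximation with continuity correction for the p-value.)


Step 1: Combine and sort all 10 observations; assign midranks.
sorted (value, group): (7,X), (16,X), (17,X), (18,Y), (20,Y), (22,X), (24,X), (24,Y), (27,Y), (28,X)
ranks: 7->1, 16->2, 17->3, 18->4, 20->5, 22->6, 24->7.5, 24->7.5, 27->9, 28->10
Step 2: Rank sum for X: R1 = 1 + 2 + 3 + 6 + 7.5 + 10 = 29.5.
Step 3: U_X = R1 - n1(n1+1)/2 = 29.5 - 6*7/2 = 29.5 - 21 = 8.5.
       U_Y = n1*n2 - U_X = 24 - 8.5 = 15.5.
Step 4: Ties are present, so use the tie-corrected normal approximation (with continuity correction) for the p-value.
Step 5: p-value = 0.521166; compare to alpha = 0.05. fail to reject H0.

U_X = 8.5, p = 0.521166, fail to reject H0 at alpha = 0.05.


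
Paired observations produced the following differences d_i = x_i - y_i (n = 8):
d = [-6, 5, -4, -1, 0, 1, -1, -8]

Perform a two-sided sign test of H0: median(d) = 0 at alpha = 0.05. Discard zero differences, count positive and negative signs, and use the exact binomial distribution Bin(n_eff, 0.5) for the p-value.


Step 1: Discard zero differences. Original n = 8; n_eff = number of nonzero differences = 7.
Nonzero differences (with sign): -6, +5, -4, -1, +1, -1, -8
Step 2: Count signs: positive = 2, negative = 5.
Step 3: Under H0: P(positive) = 0.5, so the number of positives S ~ Bin(7, 0.5).
Step 4: Two-sided exact p-value = sum of Bin(7,0.5) probabilities at or below the observed probability = 0.453125.
Step 5: alpha = 0.05. fail to reject H0.

n_eff = 7, pos = 2, neg = 5, p = 0.453125, fail to reject H0.


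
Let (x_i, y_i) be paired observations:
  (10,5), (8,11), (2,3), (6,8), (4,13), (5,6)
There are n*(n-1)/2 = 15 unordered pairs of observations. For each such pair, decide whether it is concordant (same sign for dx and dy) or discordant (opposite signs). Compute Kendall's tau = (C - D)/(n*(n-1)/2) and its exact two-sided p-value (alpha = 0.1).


Step 1: Enumerate the 15 unordered pairs (i,j) with i<j and classify each by sign(x_j-x_i) * sign(y_j-y_i).
  (1,2):dx=-2,dy=+6->D; (1,3):dx=-8,dy=-2->C; (1,4):dx=-4,dy=+3->D; (1,5):dx=-6,dy=+8->D
  (1,6):dx=-5,dy=+1->D; (2,3):dx=-6,dy=-8->C; (2,4):dx=-2,dy=-3->C; (2,5):dx=-4,dy=+2->D
  (2,6):dx=-3,dy=-5->C; (3,4):dx=+4,dy=+5->C; (3,5):dx=+2,dy=+10->C; (3,6):dx=+3,dy=+3->C
  (4,5):dx=-2,dy=+5->D; (4,6):dx=-1,dy=-2->C; (5,6):dx=+1,dy=-7->D
Step 2: C = 8, D = 7, total pairs = 15.
Step 3: tau = (C - D)/(n(n-1)/2) = (8 - 7)/15 = 0.066667.
Step 4: Exact two-sided p-value (enumerate n! = 720 permutations of y under H0): p = 1.000000.
Step 5: alpha = 0.1. fail to reject H0.

tau_b = 0.0667 (C=8, D=7), p = 1.000000, fail to reject H0.


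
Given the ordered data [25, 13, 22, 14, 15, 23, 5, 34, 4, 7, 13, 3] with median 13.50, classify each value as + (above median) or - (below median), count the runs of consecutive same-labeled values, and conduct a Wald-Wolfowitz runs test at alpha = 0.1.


Step 1: Compute median = 13.50; label A = above, B = below.
Labels in order: ABAAAABABBBB  (n_A = 6, n_B = 6)
Step 2: Count runs R = 6.
Step 3: Under H0 (random ordering), E[R] = 2*n_A*n_B/(n_A+n_B) + 1 = 2*6*6/12 + 1 = 7.0000.
        Var[R] = 2*n_A*n_B*(2*n_A*n_B - n_A - n_B) / ((n_A+n_B)^2 * (n_A+n_B-1)) = 4320/1584 = 2.7273.
        SD[R] = 1.6514.
Step 4: Continuity-corrected z = (R + 0.5 - E[R]) / SD[R] = (6 + 0.5 - 7.0000) / 1.6514 = -0.3028.
Step 5: Two-sided p-value via normal approximation = 2*(1 - Phi(|z|)) = 0.762069.
Step 6: alpha = 0.1. fail to reject H0.

R = 6, z = -0.3028, p = 0.762069, fail to reject H0.


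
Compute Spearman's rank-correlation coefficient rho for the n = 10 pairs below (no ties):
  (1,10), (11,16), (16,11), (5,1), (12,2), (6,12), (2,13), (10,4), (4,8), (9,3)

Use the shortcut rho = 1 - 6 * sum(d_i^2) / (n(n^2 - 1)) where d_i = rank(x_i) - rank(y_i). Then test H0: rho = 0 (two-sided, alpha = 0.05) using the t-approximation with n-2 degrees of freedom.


Step 1: Rank x and y separately (midranks; no ties here).
rank(x): 1->1, 11->8, 16->10, 5->4, 12->9, 6->5, 2->2, 10->7, 4->3, 9->6
rank(y): 10->6, 16->10, 11->7, 1->1, 2->2, 12->8, 13->9, 4->4, 8->5, 3->3
Step 2: d_i = R_x(i) - R_y(i); compute d_i^2.
  (1-6)^2=25, (8-10)^2=4, (10-7)^2=9, (4-1)^2=9, (9-2)^2=49, (5-8)^2=9, (2-9)^2=49, (7-4)^2=9, (3-5)^2=4, (6-3)^2=9
sum(d^2) = 176.
Step 3: rho = 1 - 6*176 / (10*(10^2 - 1)) = 1 - 1056/990 = -0.066667.
Step 4: Under H0, t = rho * sqrt((n-2)/(1-rho^2)) = -0.1890 ~ t(8).
Step 5: Two-sided p-value from the t-distribution with 8 df = 0.854813.
Step 6: alpha = 0.05. fail to reject H0.

rho = -0.0667, p = 0.854813, fail to reject H0 at alpha = 0.05.


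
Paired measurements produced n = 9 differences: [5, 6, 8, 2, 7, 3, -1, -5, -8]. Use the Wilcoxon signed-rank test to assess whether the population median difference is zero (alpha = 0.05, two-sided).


Step 1: Drop any zero differences (none here) and take |d_i|.
|d| = [5, 6, 8, 2, 7, 3, 1, 5, 8]
Step 2: Midrank |d_i| (ties get averaged ranks).
ranks: |5|->4.5, |6|->6, |8|->8.5, |2|->2, |7|->7, |3|->3, |1|->1, |5|->4.5, |8|->8.5
Step 3: Attach original signs; sum ranks with positive sign and with negative sign.
W+ = 4.5 + 6 + 8.5 + 2 + 7 + 3 = 31
W- = 1 + 4.5 + 8.5 = 14
(Check: W+ + W- = 45 should equal n(n+1)/2 = 45.)
Step 4: Test statistic W = min(W+, W-) = 14.
Step 5: Ties in |d|, so use the tie-corrected normal approximation.
        E[W] = n(n+1)/4 = 9*10/4 = 22.5.
        Tie groups: |d|=5 (t=2), |d|=8 (t=2); sum(t^3 - t) = 12.
        Var[W] = n(n+1)(2n+1)/24 - sum(t^3-t)/48 = 1710/24 - 12/48 = 71.
        z = (W - E[W]) / sqrt(Var[W]) = (14 - 22.5) / 8.4261 = -1.0088.
        Two-sided p = 2*Phi(z) = 0.313088.
Step 6: alpha = 0.05. fail to reject H0.

W+ = 31, W- = 14, W = min = 14, p = 0.313088, fail to reject H0.


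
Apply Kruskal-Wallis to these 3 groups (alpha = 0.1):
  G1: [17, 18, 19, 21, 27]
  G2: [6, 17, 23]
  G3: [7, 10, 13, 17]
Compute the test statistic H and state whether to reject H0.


Step 1: Combine all N = 12 observations and assign midranks.
sorted (value, group, rank): (6,G2,1), (7,G3,2), (10,G3,3), (13,G3,4), (17,G1,6), (17,G2,6), (17,G3,6), (18,G1,8), (19,G1,9), (21,G1,10), (23,G2,11), (27,G1,12)
Step 2: Sum ranks within each group.
R_1 = 45 (n_1 = 5)
R_2 = 18 (n_2 = 3)
R_3 = 15 (n_3 = 4)
Step 3: H = 12/(N(N+1)) * sum(R_i^2/n_i) - 3(N+1)
     = 12/(12*13) * (45^2/5 + 18^2/3 + 15^2/4) - 3*13
     = 0.076923 * 569.25 - 39
     = 4.788462.
Step 4: Ties present; correction factor C = 1 - 24/(12^3 - 12) = 0.986014. Corrected H = 4.788462 / 0.986014 = 4.856383.
Step 5: Under H0, H ~ chi^2(2); p-value = 0.088196.
Step 6: alpha = 0.1. reject H0.

H = 4.8564, df = 2, p = 0.088196, reject H0.


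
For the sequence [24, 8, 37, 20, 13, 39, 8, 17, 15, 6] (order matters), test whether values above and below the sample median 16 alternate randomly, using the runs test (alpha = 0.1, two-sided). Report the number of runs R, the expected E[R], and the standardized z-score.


Step 1: Compute median = 16; label A = above, B = below.
Labels in order: ABAABABABB  (n_A = 5, n_B = 5)
Step 2: Count runs R = 8.
Step 3: Under H0 (random ordering), E[R] = 2*n_A*n_B/(n_A+n_B) + 1 = 2*5*5/10 + 1 = 6.0000.
        Var[R] = 2*n_A*n_B*(2*n_A*n_B - n_A - n_B) / ((n_A+n_B)^2 * (n_A+n_B-1)) = 2000/900 = 2.2222.
        SD[R] = 1.4907.
Step 4: Continuity-corrected z = (R - 0.5 - E[R]) / SD[R] = (8 - 0.5 - 6.0000) / 1.4907 = 1.0062.
Step 5: Two-sided p-value via normal approximation = 2*(1 - Phi(|z|)) = 0.314305.
Step 6: alpha = 0.1. fail to reject H0.

R = 8, z = 1.0062, p = 0.314305, fail to reject H0.


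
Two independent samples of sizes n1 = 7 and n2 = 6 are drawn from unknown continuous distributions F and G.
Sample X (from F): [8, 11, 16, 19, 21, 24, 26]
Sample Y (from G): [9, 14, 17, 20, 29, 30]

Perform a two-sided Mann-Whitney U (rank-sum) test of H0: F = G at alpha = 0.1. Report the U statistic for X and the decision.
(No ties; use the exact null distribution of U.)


Step 1: Combine and sort all 13 observations; assign midranks.
sorted (value, group): (8,X), (9,Y), (11,X), (14,Y), (16,X), (17,Y), (19,X), (20,Y), (21,X), (24,X), (26,X), (29,Y), (30,Y)
ranks: 8->1, 9->2, 11->3, 14->4, 16->5, 17->6, 19->7, 20->8, 21->9, 24->10, 26->11, 29->12, 30->13
Step 2: Rank sum for X: R1 = 1 + 3 + 5 + 7 + 9 + 10 + 11 = 46.
Step 3: U_X = R1 - n1(n1+1)/2 = 46 - 7*8/2 = 46 - 28 = 18.
       U_Y = n1*n2 - U_X = 42 - 18 = 24.
Step 4: No ties, so the exact null distribution of U (based on enumerating the C(13,7) = 1716 equally likely rank assignments) gives the two-sided p-value.
Step 5: p-value = 0.730769; compare to alpha = 0.1. fail to reject H0.

U_X = 18, p = 0.730769, fail to reject H0 at alpha = 0.1.


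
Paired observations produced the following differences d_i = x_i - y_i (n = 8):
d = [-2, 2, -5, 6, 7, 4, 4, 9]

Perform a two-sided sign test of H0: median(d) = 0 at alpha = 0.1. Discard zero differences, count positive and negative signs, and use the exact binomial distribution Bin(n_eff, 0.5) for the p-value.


Step 1: Discard zero differences. Original n = 8; n_eff = number of nonzero differences = 8.
Nonzero differences (with sign): -2, +2, -5, +6, +7, +4, +4, +9
Step 2: Count signs: positive = 6, negative = 2.
Step 3: Under H0: P(positive) = 0.5, so the number of positives S ~ Bin(8, 0.5).
Step 4: Two-sided exact p-value = sum of Bin(8,0.5) probabilities at or below the observed probability = 0.289062.
Step 5: alpha = 0.1. fail to reject H0.

n_eff = 8, pos = 6, neg = 2, p = 0.289062, fail to reject H0.


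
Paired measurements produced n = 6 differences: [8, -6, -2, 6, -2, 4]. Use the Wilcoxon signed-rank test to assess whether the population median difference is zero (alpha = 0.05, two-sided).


Step 1: Drop any zero differences (none here) and take |d_i|.
|d| = [8, 6, 2, 6, 2, 4]
Step 2: Midrank |d_i| (ties get averaged ranks).
ranks: |8|->6, |6|->4.5, |2|->1.5, |6|->4.5, |2|->1.5, |4|->3
Step 3: Attach original signs; sum ranks with positive sign and with negative sign.
W+ = 6 + 4.5 + 3 = 13.5
W- = 4.5 + 1.5 + 1.5 = 7.5
(Check: W+ + W- = 21 should equal n(n+1)/2 = 21.)
Step 4: Test statistic W = min(W+, W-) = 7.5.
Step 5: Ties in |d|, so use the tie-corrected normal approximation.
        E[W] = n(n+1)/4 = 6*7/4 = 10.5.
        Tie groups: |d|=2 (t=2), |d|=6 (t=2); sum(t^3 - t) = 12.
        Var[W] = n(n+1)(2n+1)/24 - sum(t^3-t)/48 = 546/24 - 12/48 = 22.5.
        z = (W - E[W]) / sqrt(Var[W]) = (7.5 - 10.5) / 4.7434 = -0.6325.
        Two-sided p = 2*Phi(z) = 0.527089.
Step 6: alpha = 0.05. fail to reject H0.

W+ = 13.5, W- = 7.5, W = min = 7.5, p = 0.527089, fail to reject H0.
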